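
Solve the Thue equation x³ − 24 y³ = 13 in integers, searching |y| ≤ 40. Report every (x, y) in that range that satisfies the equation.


The equation is x³ - 24y³ = 13. For fixed y, x³ = 24·y³ + 13, so a solution requires the RHS to be a perfect cube.
Strategy: iterate y from -40 to 40, compute RHS = 24·y³ + 13, and check whether it is a (positive or negative) perfect cube.
Check small values of y:
  y = 0: RHS = 13 is not a perfect cube.
  y = 1: RHS = 37 is not a perfect cube.
  y = -1: RHS = -11 is not a perfect cube.
  y = 2: RHS = 205 is not a perfect cube.
  y = -2: RHS = -179 is not a perfect cube.
  y = 3: RHS = 661 is not a perfect cube.
  y = -3: RHS = -635 is not a perfect cube.
Continuing the search up to |y| = 40 finds no solutions either.
No (x, y) in the scanned range satisfies the equation.

No integer solutions with |y| ≤ 40.


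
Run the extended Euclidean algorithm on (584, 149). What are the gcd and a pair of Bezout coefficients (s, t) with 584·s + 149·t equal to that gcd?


Euclidean algorithm on (584, 149) — divide until remainder is 0:
  584 = 3 · 149 + 137
  149 = 1 · 137 + 12
  137 = 11 · 12 + 5
  12 = 2 · 5 + 2
  5 = 2 · 2 + 1
  2 = 2 · 1 + 0
gcd(584, 149) = 1.
Track Bezout coefficients alongside the remainders: start with r₀ = 584 = a·1 + b·0 (s = 1, t = 0) and r₁ = 149 = a·0 + b·1 (s = 0, t = 1); each new remainder r_{k+1} = r_{k-1} − q_k·r_k inherits s_{k+1} = s_{k-1} − q_k·s_k, t_{k+1} = t_{k-1} − q_k·t_k, so r_k = a·s_k + b·t_k at every step:
  q = 3: r = 137, s = 1 − 3·0 = 1, t = 0 − 3·1 = -3  (check: 584·1 + 149·(-3) = 137)
  q = 1: r = 12, s = 0 − 1·1 = -1, t = 1 − 1·(-3) = 4  (check: 584·(-1) + 149·4 = 12)
  q = 11: r = 5, s = 1 − 11·(-1) = 12, t = -3 − 11·4 = -47  (check: 584·12 + 149·(-47) = 5)
  q = 2: r = 2, s = -1 − 2·12 = -25, t = 4 − 2·(-47) = 98  (check: 584·(-25) + 149·98 = 2)
  q = 2: r = 1, s = 12 − 2·(-25) = 62, t = -47 − 2·98 = -243  (check: 584·62 + 149·(-243) = 1)
The row with r = 1 (the gcd) gives the Bezout coefficients s = 62, t = -243.
Result: 584 · (62) + 149 · (-243) = 1.

gcd(584, 149) = 1; s = 62, t = -243 (check: 584·62 + 149·(-243) = 1).


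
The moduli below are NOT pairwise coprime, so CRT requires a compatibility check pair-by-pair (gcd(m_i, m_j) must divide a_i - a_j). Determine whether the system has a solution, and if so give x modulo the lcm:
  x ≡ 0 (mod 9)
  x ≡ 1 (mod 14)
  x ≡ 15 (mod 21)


Moduli 9, 14, 21 are not pairwise coprime, so CRT works modulo lcm(m_i) when all pairwise compatibility conditions hold.
Pairwise compatibility: gcd(m_i, m_j) must divide a_i - a_j for every pair.
Merge one congruence at a time:
  Start: x ≡ 0 (mod 9).
  Combine with x ≡ 1 (mod 14): gcd(9, 14) = 1; 1 - 0 = 1, which IS divisible by 1, so compatible.
    Write x = 0 + 9·t and substitute into x ≡ 1 (mod 14): 9·t ≡ 1 − 0 = 1 (mod 14).
    The inverse of 9 mod 14 is 11 (since 9·11 = 99 = 7·14 + 1), so t ≡ 11·1 = 11 ≡ 11 (mod 14).
    Then x = 0 + 9·11 = 99, valid modulo lcm(9, 14) = 126: x ≡ 99 (mod 126).
  Combine with x ≡ 15 (mod 21): gcd(126, 21) = 21; 15 - 99 = -84, which IS divisible by 21, so compatible.
    Write x = 99 + 126·t and substitute into x ≡ 15 (mod 21): 126·t ≡ 15 − 99 = -84 (mod 21).
    Divide the congruence (and modulus) by g = 21: 6·t ≡ -4 (mod 1).
    Modulo 1 every t works; take t = 0.
    Then x = 99 + 126·0 = 99, valid modulo lcm(126, 21) = 126: x ≡ 99 (mod 126).
Verify: 99 mod 9 = 0, 99 mod 14 = 1, 99 mod 21 = 15.

x ≡ 99 (mod 126).


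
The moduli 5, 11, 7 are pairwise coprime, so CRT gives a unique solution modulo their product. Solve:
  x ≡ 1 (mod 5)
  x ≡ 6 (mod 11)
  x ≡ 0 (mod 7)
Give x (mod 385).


Moduli 5, 11, 7 are pairwise coprime; by CRT there is a unique solution modulo M = 5 · 11 · 7 = 385.
Solve pairwise, accumulating the modulus:
  Start with x ≡ 1 (mod 5).
  Combine with x ≡ 6 (mod 11): since gcd(5, 11) = 1, we get a unique residue mod 55.
    Write x = 1 + 5·t and substitute into x ≡ 6 (mod 11): 5·t ≡ 6 − 1 = 5 (mod 11).
    The inverse of 5 mod 11 is 9 (since 5·9 = 45 = 4·11 + 1), so t ≡ 9·5 = 45 ≡ 1 (mod 11).
    Then x = 1 + 5·1 = 6, valid modulo lcm(5, 11) = 55: x ≡ 6 (mod 55).
  Combine with x ≡ 0 (mod 7): since gcd(55, 7) = 1, we get a unique residue mod 385.
    Write x = 6 + 55·t and substitute into x ≡ 0 (mod 7): 55·t ≡ 0 − 6 = -6 (mod 7).
    Reduce coefficients mod 7: 6·t ≡ 1 (mod 7).
    The inverse of 6 mod 7 is 6 (since 6·6 = 36 = 5·7 + 1), so t ≡ 6·1 = 6 ≡ 6 (mod 7).
    Then x = 6 + 55·6 = 336, valid modulo lcm(55, 7) = 385: x ≡ 336 (mod 385).
Verify: 336 mod 5 = 1 ✓, 336 mod 11 = 6 ✓, 336 mod 7 = 0 ✓.

x ≡ 336 (mod 385).


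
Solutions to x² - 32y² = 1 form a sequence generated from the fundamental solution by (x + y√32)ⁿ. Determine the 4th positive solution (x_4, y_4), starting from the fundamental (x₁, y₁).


Step 1: Find the fundamental solution (x₁, y₁) of x² - 32y² = 1.
  Expand √32 as a continued fraction. a₀ = ⌊√32⌋ = 5; iterate m_{k+1} = d_k·a_k − m_k, d_{k+1} = (32 − m_{k+1}²)/d_k, a_{k+1} = ⌊(a₀ + m_{k+1})/d_{k+1}⌋ (starting m₀ = 0, d₀ = 1), with convergents p_k = a_k·p_{k-1} + p_{k-2}, q_k = a_k·q_{k-1} + q_{k-2} (p₋₁ = 1, q₋₁ = 0):
  k = 0: a₀ = 5; p₀/q₀ = 5/1; p₀² − 32·q₀² = 25 − 32 = -7.
  k = 1: m = 5, d = 7, a = ⌊(5 + 5)/7⌋ = 1; p/q = (1·5 + 1)/(1·1 + 0) = 6/1; p² − 32·q² = 36 − 32 = 4.
  k = 2: m = 2, d = 4, a = ⌊(5 + 2)/4⌋ = 1; p/q = (1·6 + 5)/(1·1 + 1) = 11/2; p² − 32·q² = 121 − 128 = -7.
  k = 3: m = 2, d = 7, a = ⌊(5 + 2)/7⌋ = 1; p/q = (1·11 + 6)/(1·2 + 1) = 17/3; p² − 32·q² = 289 − 288 = 1.
  The first convergent with p² − 32·q² = 1 gives the fundamental solution (x₁, y₁) = (17, 3).
Step 2: Apply the recurrence (x_{n+1}, y_{n+1}) = (x₁x_n + 32y₁y_n, x₁y_n + y₁x_n) repeatedly.
  From (x_1, y_1) = (17, 3): x_2 = 17·17 + 32·3·3 = 577; y_2 = 17·3 + 3·17 = 102.
  From (x_2, y_2) = (577, 102): x_3 = 17·577 + 32·3·102 = 19601; y_3 = 17·102 + 3·577 = 3465.
  From (x_3, y_3) = (19601, 3465): x_4 = 17·19601 + 32·3·3465 = 665857; y_4 = 17·3465 + 3·19601 = 117708.
Step 3: Verify x_4² - 32·y_4² = 443365544449 - 443365544448 = 1 (should be 1). ✓

(x_1, y_1) = (17, 3); (x_4, y_4) = (665857, 117708).


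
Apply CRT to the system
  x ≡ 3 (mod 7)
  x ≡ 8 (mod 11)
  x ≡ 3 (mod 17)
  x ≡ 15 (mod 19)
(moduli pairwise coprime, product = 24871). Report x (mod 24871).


Product of moduli M = 7 · 11 · 17 · 19 = 24871.
Merge one congruence at a time:
  Start: x ≡ 3 (mod 7).
  Combine with x ≡ 8 (mod 11); new modulus lcm = 77.
    Write x = 3 + 7·t and substitute into x ≡ 8 (mod 11): 7·t ≡ 8 − 3 = 5 (mod 11).
    The inverse of 7 mod 11 is 8 (since 7·8 = 56 = 5·11 + 1), so t ≡ 8·5 = 40 ≡ 7 (mod 11).
    Then x = 3 + 7·7 = 52, valid modulo lcm(7, 11) = 77: x ≡ 52 (mod 77).
  Combine with x ≡ 3 (mod 17); new modulus lcm = 1309.
    Write x = 52 + 77·t and substitute into x ≡ 3 (mod 17): 77·t ≡ 3 − 52 = -49 (mod 17).
    Reduce coefficients mod 17: 9·t ≡ 2 (mod 17).
    The inverse of 9 mod 17 is 2 (since 9·2 = 18 = 1·17 + 1), so t ≡ 2·2 = 4 ≡ 4 (mod 17).
    Then x = 52 + 77·4 = 360, valid modulo lcm(77, 17) = 1309: x ≡ 360 (mod 1309).
  Combine with x ≡ 15 (mod 19); new modulus lcm = 24871.
    Write x = 360 + 1309·t and substitute into x ≡ 15 (mod 19): 1309·t ≡ 15 − 360 = -345 (mod 19).
    Reduce coefficients mod 19: 17·t ≡ 16 (mod 19).
    The inverse of 17 mod 19 is 9 (since 17·9 = 153 = 8·19 + 1), so t ≡ 9·16 = 144 ≡ 11 (mod 19).
    Then x = 360 + 1309·11 = 14759, valid modulo lcm(1309, 19) = 24871: x ≡ 14759 (mod 24871).
Verify against each original: 14759 mod 7 = 3, 14759 mod 11 = 8, 14759 mod 17 = 3, 14759 mod 19 = 15.

x ≡ 14759 (mod 24871).


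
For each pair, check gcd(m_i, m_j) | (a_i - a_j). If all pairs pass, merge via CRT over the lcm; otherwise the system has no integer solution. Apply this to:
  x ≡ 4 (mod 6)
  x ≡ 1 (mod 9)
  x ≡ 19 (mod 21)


Moduli 6, 9, 21 are not pairwise coprime, so CRT works modulo lcm(m_i) when all pairwise compatibility conditions hold.
Pairwise compatibility: gcd(m_i, m_j) must divide a_i - a_j for every pair.
Merge one congruence at a time:
  Start: x ≡ 4 (mod 6).
  Combine with x ≡ 1 (mod 9): gcd(6, 9) = 3; 1 - 4 = -3, which IS divisible by 3, so compatible.
    Write x = 4 + 6·t and substitute into x ≡ 1 (mod 9): 6·t ≡ 1 − 4 = -3 (mod 9).
    Divide the congruence (and modulus) by g = 3: 2·t ≡ -1 (mod 3).
    Reduce coefficients mod 3: 2·t ≡ 2 (mod 3).
    The inverse of 2 mod 3 is 2 (since 2·2 = 4 = 1·3 + 1), so t ≡ 2·2 = 4 ≡ 1 (mod 3).
    Then x = 4 + 6·1 = 10, valid modulo lcm(6, 9) = 18: x ≡ 10 (mod 18).
  Combine with x ≡ 19 (mod 21): gcd(18, 21) = 3; 19 - 10 = 9, which IS divisible by 3, so compatible.
    Write x = 10 + 18·t and substitute into x ≡ 19 (mod 21): 18·t ≡ 19 − 10 = 9 (mod 21).
    Divide the congruence (and modulus) by g = 3: 6·t ≡ 3 (mod 7).
    The inverse of 6 mod 7 is 6 (since 6·6 = 36 = 5·7 + 1), so t ≡ 6·3 = 18 ≡ 4 (mod 7).
    Then x = 10 + 18·4 = 82, valid modulo lcm(18, 21) = 126: x ≡ 82 (mod 126).
Verify: 82 mod 6 = 4, 82 mod 9 = 1, 82 mod 21 = 19.

x ≡ 82 (mod 126).


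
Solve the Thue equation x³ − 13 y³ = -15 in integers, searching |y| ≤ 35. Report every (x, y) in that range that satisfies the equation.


The equation is x³ - 13y³ = -15. For fixed y, x³ = 13·y³ − 15, so a solution requires the RHS to be a perfect cube.
Strategy: iterate y from -35 to 35, compute RHS = 13·y³ − 15, and check whether it is a (positive or negative) perfect cube.
Check small values of y:
  y = 0: RHS = -15 is not a perfect cube.
  y = 1: RHS = -2 is not a perfect cube.
  y = -1: RHS = -28 is not a perfect cube.
  y = 2: RHS = 89 is not a perfect cube.
  y = -2: RHS = -119 is not a perfect cube.
  y = 3: RHS = 336 is not a perfect cube.
  y = -3: RHS = -366 is not a perfect cube.
Continuing the search up to |y| = 35 finds no solutions either.
No (x, y) in the scanned range satisfies the equation.

No integer solutions with |y| ≤ 35.


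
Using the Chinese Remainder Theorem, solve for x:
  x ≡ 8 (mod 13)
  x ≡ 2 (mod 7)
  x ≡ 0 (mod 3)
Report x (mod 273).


Moduli 13, 7, 3 are pairwise coprime; by CRT there is a unique solution modulo M = 13 · 7 · 3 = 273.
Solve pairwise, accumulating the modulus:
  Start with x ≡ 8 (mod 13).
  Combine with x ≡ 2 (mod 7): since gcd(13, 7) = 1, we get a unique residue mod 91.
    Write x = 8 + 13·t and substitute into x ≡ 2 (mod 7): 13·t ≡ 2 − 8 = -6 (mod 7).
    Reduce coefficients mod 7: 6·t ≡ 1 (mod 7).
    The inverse of 6 mod 7 is 6 (since 6·6 = 36 = 5·7 + 1), so t ≡ 6·1 = 6 ≡ 6 (mod 7).
    Then x = 8 + 13·6 = 86, valid modulo lcm(13, 7) = 91: x ≡ 86 (mod 91).
  Combine with x ≡ 0 (mod 3): since gcd(91, 3) = 1, we get a unique residue mod 273.
    Write x = 86 + 91·t and substitute into x ≡ 0 (mod 3): 91·t ≡ 0 − 86 = -86 (mod 3).
    Reduce coefficients mod 3: 1·t ≡ 1 (mod 3).
    So t ≡ 1 (mod 3).
    Then x = 86 + 91·1 = 177, valid modulo lcm(91, 3) = 273: x ≡ 177 (mod 273).
Verify: 177 mod 13 = 8 ✓, 177 mod 7 = 2 ✓, 177 mod 3 = 0 ✓.

x ≡ 177 (mod 273).


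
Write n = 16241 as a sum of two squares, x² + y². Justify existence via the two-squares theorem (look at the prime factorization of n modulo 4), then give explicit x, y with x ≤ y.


Step 1: Factor n = 16241 = 109 · 149.
Step 2: Check the mod-4 condition on each prime factor: 109 ≡ 1 (mod 4), exponent 1; 149 ≡ 1 (mod 4), exponent 1.
All primes ≡ 3 (mod 4) appear to even exponent (or don't appear), so by the two-squares theorem n IS expressible as a sum of two squares.
Step 3: Build a representation. Here n = 109 · 149 is a product of primes ≡ 1 (mod 4). Each prime p ≡ 1 (mod 4) is itself a sum of two squares; find a² by testing p − a² for a perfect square:
  109: 109 − 1² = 108, 109 − 2² = 105, 109 − 3² = 100 = 10² ⇒ 109 = 3² + 10².
  149: 149 − 1² = 148, 149 − 2² = 145, 149 − 3² = 140, 149 − 4² = 133, 149 − 5² = 124, 149 − 6² = 113, 149 − 7² = 100 = 10² ⇒ 149 = 7² + 10².
  Combine using the Brahmagupta–Fibonacci identity (a² + b²)(c² + d²) = (ac − bd)² + (ad + bc)² = (ac + bd)² + (ad − bc)²:
  109 · 149 = 16241: from (3² + 10²)(7² + 10²), take (3·7 − 10·10, 3·10 + 10·7) = (21 − 100, 30 + 70) = (-79, 100); dropping signs (only squares matter) gives (79, 100); check 79² + 100² = 6241 + 10000 = 16241 ✓.
Step 4: Order so x ≤ y and verify: 79² + 100² = 6241 + 10000 = 16241 = n. ✓

n = 16241 = 79² + 100² (one valid representation with x ≤ y).


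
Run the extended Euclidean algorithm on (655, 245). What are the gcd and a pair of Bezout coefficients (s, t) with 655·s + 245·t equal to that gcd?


Euclidean algorithm on (655, 245) — divide until remainder is 0:
  655 = 2 · 245 + 165
  245 = 1 · 165 + 80
  165 = 2 · 80 + 5
  80 = 16 · 5 + 0
gcd(655, 245) = 5.
Track Bezout coefficients alongside the remainders: start with r₀ = 655 = a·1 + b·0 (s = 1, t = 0) and r₁ = 245 = a·0 + b·1 (s = 0, t = 1); each new remainder r_{k+1} = r_{k-1} − q_k·r_k inherits s_{k+1} = s_{k-1} − q_k·s_k, t_{k+1} = t_{k-1} − q_k·t_k, so r_k = a·s_k + b·t_k at every step:
  q = 2: r = 165, s = 1 − 2·0 = 1, t = 0 − 2·1 = -2  (check: 655·1 + 245·(-2) = 165)
  q = 1: r = 80, s = 0 − 1·1 = -1, t = 1 − 1·(-2) = 3  (check: 655·(-1) + 245·3 = 80)
  q = 2: r = 5, s = 1 − 2·(-1) = 3, t = -2 − 2·3 = -8  (check: 655·3 + 245·(-8) = 5)
The row with r = 5 (the gcd) gives the Bezout coefficients s = 3, t = -8.
Result: 655 · (3) + 245 · (-8) = 5.

gcd(655, 245) = 5; s = 3, t = -8 (check: 655·3 + 245·(-8) = 5).


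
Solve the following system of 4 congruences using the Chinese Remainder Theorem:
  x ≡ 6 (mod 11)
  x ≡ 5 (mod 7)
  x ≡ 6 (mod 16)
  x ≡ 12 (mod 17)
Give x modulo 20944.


Product of moduli M = 11 · 7 · 16 · 17 = 20944.
Merge one congruence at a time:
  Start: x ≡ 6 (mod 11).
  Combine with x ≡ 5 (mod 7); new modulus lcm = 77.
    Write x = 6 + 11·t and substitute into x ≡ 5 (mod 7): 11·t ≡ 5 − 6 = -1 (mod 7).
    Reduce coefficients mod 7: 4·t ≡ 6 (mod 7).
    The inverse of 4 mod 7 is 2 (since 4·2 = 8 = 1·7 + 1), so t ≡ 2·6 = 12 ≡ 5 (mod 7).
    Then x = 6 + 11·5 = 61, valid modulo lcm(11, 7) = 77: x ≡ 61 (mod 77).
  Combine with x ≡ 6 (mod 16); new modulus lcm = 1232.
    Write x = 61 + 77·t and substitute into x ≡ 6 (mod 16): 77·t ≡ 6 − 61 = -55 (mod 16).
    Reduce coefficients mod 16: 13·t ≡ 9 (mod 16).
    The inverse of 13 mod 16 is 5 (since 13·5 = 65 = 4·16 + 1), so t ≡ 5·9 = 45 ≡ 13 (mod 16).
    Then x = 61 + 77·13 = 1062, valid modulo lcm(77, 16) = 1232: x ≡ 1062 (mod 1232).
  Combine with x ≡ 12 (mod 17); new modulus lcm = 20944.
    Write x = 1062 + 1232·t and substitute into x ≡ 12 (mod 17): 1232·t ≡ 12 − 1062 = -1050 (mod 17).
    Reduce coefficients mod 17: 8·t ≡ 4 (mod 17).
    The inverse of 8 mod 17 is 15 (since 8·15 = 120 = 7·17 + 1), so t ≡ 15·4 = 60 ≡ 9 (mod 17).
    Then x = 1062 + 1232·9 = 12150, valid modulo lcm(1232, 17) = 20944: x ≡ 12150 (mod 20944).
Verify against each original: 12150 mod 11 = 6, 12150 mod 7 = 5, 12150 mod 16 = 6, 12150 mod 17 = 12.

x ≡ 12150 (mod 20944).


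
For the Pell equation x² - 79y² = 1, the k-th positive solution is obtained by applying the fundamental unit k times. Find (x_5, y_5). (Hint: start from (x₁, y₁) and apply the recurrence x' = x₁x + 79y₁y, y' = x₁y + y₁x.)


Step 1: Find the fundamental solution (x₁, y₁) of x² - 79y² = 1.
  Expand √79 as a continued fraction. a₀ = ⌊√79⌋ = 8; iterate m_{k+1} = d_k·a_k − m_k, d_{k+1} = (79 − m_{k+1}²)/d_k, a_{k+1} = ⌊(a₀ + m_{k+1})/d_{k+1}⌋ (starting m₀ = 0, d₀ = 1), with convergents p_k = a_k·p_{k-1} + p_{k-2}, q_k = a_k·q_{k-1} + q_{k-2} (p₋₁ = 1, q₋₁ = 0):
  k = 0: a₀ = 8; p₀/q₀ = 8/1; p₀² − 79·q₀² = 64 − 79 = -15.
  k = 1: m = 8, d = 15, a = ⌊(8 + 8)/15⌋ = 1; p/q = (1·8 + 1)/(1·1 + 0) = 9/1; p² − 79·q² = 81 − 79 = 2.
  k = 2: m = 7, d = 2, a = ⌊(8 + 7)/2⌋ = 7; p/q = (7·9 + 8)/(7·1 + 1) = 71/8; p² − 79·q² = 5041 − 5056 = -15.
  k = 3: m = 7, d = 15, a = ⌊(8 + 7)/15⌋ = 1; p/q = (1·71 + 9)/(1·8 + 1) = 80/9; p² − 79·q² = 6400 − 6399 = 1.
  The first convergent with p² − 79·q² = 1 gives the fundamental solution (x₁, y₁) = (80, 9).
Step 2: Apply the recurrence (x_{n+1}, y_{n+1}) = (x₁x_n + 79y₁y_n, x₁y_n + y₁x_n) repeatedly.
  From (x_1, y_1) = (80, 9): x_2 = 80·80 + 79·9·9 = 12799; y_2 = 80·9 + 9·80 = 1440.
  From (x_2, y_2) = (12799, 1440): x_3 = 80·12799 + 79·9·1440 = 2047760; y_3 = 80·1440 + 9·12799 = 230391.
  From (x_3, y_3) = (2047760, 230391): x_4 = 80·2047760 + 79·9·230391 = 327628801; y_4 = 80·230391 + 9·2047760 = 36861120.
  From (x_4, y_4) = (327628801, 36861120): x_5 = 80·327628801 + 79·9·36861120 = 52418560400; y_5 = 80·36861120 + 9·327628801 = 5897548809.
Step 3: Verify x_5² - 79·y_5² = 2747705474408448160000 - 2747705474408448159999 = 1 (should be 1). ✓

(x_1, y_1) = (80, 9); (x_5, y_5) = (52418560400, 5897548809).


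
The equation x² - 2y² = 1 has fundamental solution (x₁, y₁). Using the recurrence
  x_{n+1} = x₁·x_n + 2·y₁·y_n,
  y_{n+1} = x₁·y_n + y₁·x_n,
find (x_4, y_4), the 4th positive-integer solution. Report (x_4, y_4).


Step 1: Find the fundamental solution (x₁, y₁) of x² - 2y² = 1.
  Expand √2 as a continued fraction. a₀ = ⌊√2⌋ = 1; iterate m_{k+1} = d_k·a_k − m_k, d_{k+1} = (2 − m_{k+1}²)/d_k, a_{k+1} = ⌊(a₀ + m_{k+1})/d_{k+1}⌋ (starting m₀ = 0, d₀ = 1), with convergents p_k = a_k·p_{k-1} + p_{k-2}, q_k = a_k·q_{k-1} + q_{k-2} (p₋₁ = 1, q₋₁ = 0):
  k = 0: a₀ = 1; p₀/q₀ = 1/1; p₀² − 2·q₀² = 1 − 2 = -1.
  k = 1: m = 1, d = 1, a = ⌊(1 + 1)/1⌋ = 2; p/q = (2·1 + 1)/(2·1 + 0) = 3/2; p² − 2·q² = 9 − 8 = 1.
  The first convergent with p² − 2·q² = 1 gives the fundamental solution (x₁, y₁) = (3, 2).
Step 2: Apply the recurrence (x_{n+1}, y_{n+1}) = (x₁x_n + 2y₁y_n, x₁y_n + y₁x_n) repeatedly.
  From (x_1, y_1) = (3, 2): x_2 = 3·3 + 2·2·2 = 17; y_2 = 3·2 + 2·3 = 12.
  From (x_2, y_2) = (17, 12): x_3 = 3·17 + 2·2·12 = 99; y_3 = 3·12 + 2·17 = 70.
  From (x_3, y_3) = (99, 70): x_4 = 3·99 + 2·2·70 = 577; y_4 = 3·70 + 2·99 = 408.
Step 3: Verify x_4² - 2·y_4² = 332929 - 332928 = 1 (should be 1). ✓

(x_1, y_1) = (3, 2); (x_4, y_4) = (577, 408).


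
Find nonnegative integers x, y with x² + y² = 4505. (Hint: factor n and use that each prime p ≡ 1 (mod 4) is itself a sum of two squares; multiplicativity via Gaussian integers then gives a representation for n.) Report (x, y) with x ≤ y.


Step 1: Factor n = 4505 = 5 · 17 · 53.
Step 2: Check the mod-4 condition on each prime factor: 5 ≡ 1 (mod 4), exponent 1; 17 ≡ 1 (mod 4), exponent 1; 53 ≡ 1 (mod 4), exponent 1.
All primes ≡ 3 (mod 4) appear to even exponent (or don't appear), so by the two-squares theorem n IS expressible as a sum of two squares.
Step 3: Build a representation. Here n = 5 · 17 · 53 is a product of primes ≡ 1 (mod 4). Each prime p ≡ 1 (mod 4) is itself a sum of two squares; find a² by testing p − a² for a perfect square:
  5: 5 − 1² = 4 = 2² ⇒ 5 = 1² + 2².
  17: 17 − 1² = 16 = 4² ⇒ 17 = 1² + 4².
  53: 53 − 1² = 52, 53 − 2² = 49 = 7² ⇒ 53 = 2² + 7².
  Combine using the Brahmagupta–Fibonacci identity (a² + b²)(c² + d²) = (ac − bd)² + (ad + bc)² = (ac + bd)² + (ad − bc)²:
  5 · 17 = 85: from (1² + 2²)(1² + 4²), take (1·1 − 2·4, 1·4 + 2·1) = (1 − 8, 4 + 2) = (-7, 6); dropping signs (only squares matter) gives (7, 6); check 7² + 6² = 49 + 36 = 85 ✓.
  85 · 53 = 4505: from (7² + 6²)(2² + 7²), take (7·2 − 6·7, 7·7 + 6·2) = (14 − 42, 49 + 12) = (-28, 61); dropping signs (only squares matter) gives (28, 61); check 28² + 61² = 784 + 3721 = 4505 ✓.
Step 4: Order so x ≤ y and verify: 28² + 61² = 784 + 3721 = 4505 = n. ✓

n = 4505 = 28² + 61² (one valid representation with x ≤ y).


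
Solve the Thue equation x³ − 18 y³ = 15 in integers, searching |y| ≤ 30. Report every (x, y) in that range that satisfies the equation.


The equation is x³ - 18y³ = 15. For fixed y, x³ = 18·y³ + 15, so a solution requires the RHS to be a perfect cube.
Strategy: iterate y from -30 to 30, compute RHS = 18·y³ + 15, and check whether it is a (positive or negative) perfect cube.
Check small values of y:
  y = 0: RHS = 15 is not a perfect cube.
  y = 1: RHS = 33 is not a perfect cube.
  y = -1: RHS = -3 is not a perfect cube.
  y = 2: RHS = 159 is not a perfect cube.
  y = -2: RHS = -129 is not a perfect cube.
  y = 3: RHS = 501 is not a perfect cube.
  y = -3: RHS = -471 is not a perfect cube.
Continuing the search up to |y| = 30 finds no solutions either.
No (x, y) in the scanned range satisfies the equation.

No integer solutions with |y| ≤ 30.


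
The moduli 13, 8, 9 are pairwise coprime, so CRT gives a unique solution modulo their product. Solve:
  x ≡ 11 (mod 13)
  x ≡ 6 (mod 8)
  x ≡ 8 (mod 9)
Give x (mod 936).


Moduli 13, 8, 9 are pairwise coprime; by CRT there is a unique solution modulo M = 13 · 8 · 9 = 936.
Solve pairwise, accumulating the modulus:
  Start with x ≡ 11 (mod 13).
  Combine with x ≡ 6 (mod 8): since gcd(13, 8) = 1, we get a unique residue mod 104.
    Write x = 11 + 13·t and substitute into x ≡ 6 (mod 8): 13·t ≡ 6 − 11 = -5 (mod 8).
    Reduce coefficients mod 8: 5·t ≡ 3 (mod 8).
    The inverse of 5 mod 8 is 5 (since 5·5 = 25 = 3·8 + 1), so t ≡ 5·3 = 15 ≡ 7 (mod 8).
    Then x = 11 + 13·7 = 102, valid modulo lcm(13, 8) = 104: x ≡ 102 (mod 104).
  Combine with x ≡ 8 (mod 9): since gcd(104, 9) = 1, we get a unique residue mod 936.
    Write x = 102 + 104·t and substitute into x ≡ 8 (mod 9): 104·t ≡ 8 − 102 = -94 (mod 9).
    Reduce coefficients mod 9: 5·t ≡ 5 (mod 9).
    The inverse of 5 mod 9 is 2 (since 5·2 = 10 = 1·9 + 1), so t ≡ 2·5 = 10 ≡ 1 (mod 9).
    Then x = 102 + 104·1 = 206, valid modulo lcm(104, 9) = 936: x ≡ 206 (mod 936).
Verify: 206 mod 13 = 11 ✓, 206 mod 8 = 6 ✓, 206 mod 9 = 8 ✓.

x ≡ 206 (mod 936).


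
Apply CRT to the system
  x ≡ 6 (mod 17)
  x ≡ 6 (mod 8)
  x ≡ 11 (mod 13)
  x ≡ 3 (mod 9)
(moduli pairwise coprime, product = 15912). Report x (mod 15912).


Product of moduli M = 17 · 8 · 13 · 9 = 15912.
Merge one congruence at a time:
  Start: x ≡ 6 (mod 17).
  Combine with x ≡ 6 (mod 8); new modulus lcm = 136.
    Write x = 6 + 17·t and substitute into x ≡ 6 (mod 8): 17·t ≡ 6 − 6 = 0 (mod 8).
    Reduce coefficients mod 8: 1·t ≡ 0 (mod 8).
    So t ≡ 0 (mod 8).
    Then x = 6 + 17·0 = 6, valid modulo lcm(17, 8) = 136: x ≡ 6 (mod 136).
  Combine with x ≡ 11 (mod 13); new modulus lcm = 1768.
    Write x = 6 + 136·t and substitute into x ≡ 11 (mod 13): 136·t ≡ 11 − 6 = 5 (mod 13).
    Reduce coefficients mod 13: 6·t ≡ 5 (mod 13).
    The inverse of 6 mod 13 is 11 (since 6·11 = 66 = 5·13 + 1), so t ≡ 11·5 = 55 ≡ 3 (mod 13).
    Then x = 6 + 136·3 = 414, valid modulo lcm(136, 13) = 1768: x ≡ 414 (mod 1768).
  Combine with x ≡ 3 (mod 9); new modulus lcm = 15912.
    Write x = 414 + 1768·t and substitute into x ≡ 3 (mod 9): 1768·t ≡ 3 − 414 = -411 (mod 9).
    Reduce coefficients mod 9: 4·t ≡ 3 (mod 9).
    The inverse of 4 mod 9 is 7 (since 4·7 = 28 = 3·9 + 1), so t ≡ 7·3 = 21 ≡ 3 (mod 9).
    Then x = 414 + 1768·3 = 5718, valid modulo lcm(1768, 9) = 15912: x ≡ 5718 (mod 15912).
Verify against each original: 5718 mod 17 = 6, 5718 mod 8 = 6, 5718 mod 13 = 11, 5718 mod 9 = 3.

x ≡ 5718 (mod 15912).


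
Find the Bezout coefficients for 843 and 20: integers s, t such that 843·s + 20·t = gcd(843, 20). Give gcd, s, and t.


Euclidean algorithm on (843, 20) — divide until remainder is 0:
  843 = 42 · 20 + 3
  20 = 6 · 3 + 2
  3 = 1 · 2 + 1
  2 = 2 · 1 + 0
gcd(843, 20) = 1.
Track Bezout coefficients alongside the remainders: start with r₀ = 843 = a·1 + b·0 (s = 1, t = 0) and r₁ = 20 = a·0 + b·1 (s = 0, t = 1); each new remainder r_{k+1} = r_{k-1} − q_k·r_k inherits s_{k+1} = s_{k-1} − q_k·s_k, t_{k+1} = t_{k-1} − q_k·t_k, so r_k = a·s_k + b·t_k at every step:
  q = 42: r = 3, s = 1 − 42·0 = 1, t = 0 − 42·1 = -42  (check: 843·1 + 20·(-42) = 3)
  q = 6: r = 2, s = 0 − 6·1 = -6, t = 1 − 6·(-42) = 253  (check: 843·(-6) + 20·253 = 2)
  q = 1: r = 1, s = 1 − 1·(-6) = 7, t = -42 − 1·253 = -295  (check: 843·7 + 20·(-295) = 1)
The row with r = 1 (the gcd) gives the Bezout coefficients s = 7, t = -295.
Result: 843 · (7) + 20 · (-295) = 1.

gcd(843, 20) = 1; s = 7, t = -295 (check: 843·7 + 20·(-295) = 1).


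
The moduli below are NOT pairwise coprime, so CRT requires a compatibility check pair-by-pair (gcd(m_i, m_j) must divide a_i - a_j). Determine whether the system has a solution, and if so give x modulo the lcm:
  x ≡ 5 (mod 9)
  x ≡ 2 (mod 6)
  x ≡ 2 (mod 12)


Moduli 9, 6, 12 are not pairwise coprime, so CRT works modulo lcm(m_i) when all pairwise compatibility conditions hold.
Pairwise compatibility: gcd(m_i, m_j) must divide a_i - a_j for every pair.
Merge one congruence at a time:
  Start: x ≡ 5 (mod 9).
  Combine with x ≡ 2 (mod 6): gcd(9, 6) = 3; 2 - 5 = -3, which IS divisible by 3, so compatible.
    Write x = 5 + 9·t and substitute into x ≡ 2 (mod 6): 9·t ≡ 2 − 5 = -3 (mod 6).
    Divide the congruence (and modulus) by g = 3: 3·t ≡ -1 (mod 2).
    Reduce coefficients mod 2: 1·t ≡ 1 (mod 2).
    So t ≡ 1 (mod 2).
    Then x = 5 + 9·1 = 14, valid modulo lcm(9, 6) = 18: x ≡ 14 (mod 18).
  Combine with x ≡ 2 (mod 12): gcd(18, 12) = 6; 2 - 14 = -12, which IS divisible by 6, so compatible.
    Write x = 14 + 18·t and substitute into x ≡ 2 (mod 12): 18·t ≡ 2 − 14 = -12 (mod 12).
    Divide the congruence (and modulus) by g = 6: 3·t ≡ -2 (mod 2).
    Reduce coefficients mod 2: 1·t ≡ 0 (mod 2).
    So t ≡ 0 (mod 2).
    Then x = 14 + 18·0 = 14, valid modulo lcm(18, 12) = 36: x ≡ 14 (mod 36).
Verify: 14 mod 9 = 5, 14 mod 6 = 2, 14 mod 12 = 2.

x ≡ 14 (mod 36).


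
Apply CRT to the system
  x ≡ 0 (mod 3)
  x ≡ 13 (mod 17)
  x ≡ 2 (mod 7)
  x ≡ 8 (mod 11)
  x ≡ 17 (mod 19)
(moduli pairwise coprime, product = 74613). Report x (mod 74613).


Product of moduli M = 3 · 17 · 7 · 11 · 19 = 74613.
Merge one congruence at a time:
  Start: x ≡ 0 (mod 3).
  Combine with x ≡ 13 (mod 17); new modulus lcm = 51.
    Write x = 0 + 3·t and substitute into x ≡ 13 (mod 17): 3·t ≡ 13 − 0 = 13 (mod 17).
    The inverse of 3 mod 17 is 6 (since 3·6 = 18 = 1·17 + 1), so t ≡ 6·13 = 78 ≡ 10 (mod 17).
    Then x = 0 + 3·10 = 30, valid modulo lcm(3, 17) = 51: x ≡ 30 (mod 51).
  Combine with x ≡ 2 (mod 7); new modulus lcm = 357.
    Write x = 30 + 51·t and substitute into x ≡ 2 (mod 7): 51·t ≡ 2 − 30 = -28 (mod 7).
    Reduce coefficients mod 7: 2·t ≡ 0 (mod 7).
    The inverse of 2 mod 7 is 4 (since 2·4 = 8 = 1·7 + 1), so t ≡ 4·0 = 0 ≡ 0 (mod 7).
    Then x = 30 + 51·0 = 30, valid modulo lcm(51, 7) = 357: x ≡ 30 (mod 357).
  Combine with x ≡ 8 (mod 11); new modulus lcm = 3927.
    Write x = 30 + 357·t and substitute into x ≡ 8 (mod 11): 357·t ≡ 8 − 30 = -22 (mod 11).
    Reduce coefficients mod 11: 5·t ≡ 0 (mod 11).
    The inverse of 5 mod 11 is 9 (since 5·9 = 45 = 4·11 + 1), so t ≡ 9·0 = 0 ≡ 0 (mod 11).
    Then x = 30 + 357·0 = 30, valid modulo lcm(357, 11) = 3927: x ≡ 30 (mod 3927).
  Combine with x ≡ 17 (mod 19); new modulus lcm = 74613.
    Write x = 30 + 3927·t and substitute into x ≡ 17 (mod 19): 3927·t ≡ 17 − 30 = -13 (mod 19).
    Reduce coefficients mod 19: 13·t ≡ 6 (mod 19).
    The inverse of 13 mod 19 is 3 (since 13·3 = 39 = 2·19 + 1), so t ≡ 3·6 = 18 ≡ 18 (mod 19).
    Then x = 30 + 3927·18 = 70716, valid modulo lcm(3927, 19) = 74613: x ≡ 70716 (mod 74613).
Verify against each original: 70716 mod 3 = 0, 70716 mod 17 = 13, 70716 mod 7 = 2, 70716 mod 11 = 8, 70716 mod 19 = 17.

x ≡ 70716 (mod 74613).


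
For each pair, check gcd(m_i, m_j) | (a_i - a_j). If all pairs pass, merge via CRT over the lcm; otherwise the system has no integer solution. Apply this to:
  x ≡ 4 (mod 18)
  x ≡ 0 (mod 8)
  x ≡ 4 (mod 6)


Moduli 18, 8, 6 are not pairwise coprime, so CRT works modulo lcm(m_i) when all pairwise compatibility conditions hold.
Pairwise compatibility: gcd(m_i, m_j) must divide a_i - a_j for every pair.
Merge one congruence at a time:
  Start: x ≡ 4 (mod 18).
  Combine with x ≡ 0 (mod 8): gcd(18, 8) = 2; 0 - 4 = -4, which IS divisible by 2, so compatible.
    Write x = 4 + 18·t and substitute into x ≡ 0 (mod 8): 18·t ≡ 0 − 4 = -4 (mod 8).
    Divide the congruence (and modulus) by g = 2: 9·t ≡ -2 (mod 4).
    Reduce coefficients mod 4: 1·t ≡ 2 (mod 4).
    So t ≡ 2 (mod 4).
    Then x = 4 + 18·2 = 40, valid modulo lcm(18, 8) = 72: x ≡ 40 (mod 72).
  Combine with x ≡ 4 (mod 6): gcd(72, 6) = 6; 4 - 40 = -36, which IS divisible by 6, so compatible.
    Write x = 40 + 72·t and substitute into x ≡ 4 (mod 6): 72·t ≡ 4 − 40 = -36 (mod 6).
    Divide the congruence (and modulus) by g = 6: 12·t ≡ -6 (mod 1).
    Modulo 1 every t works; take t = 0.
    Then x = 40 + 72·0 = 40, valid modulo lcm(72, 6) = 72: x ≡ 40 (mod 72).
Verify: 40 mod 18 = 4, 40 mod 8 = 0, 40 mod 6 = 4.

x ≡ 40 (mod 72).


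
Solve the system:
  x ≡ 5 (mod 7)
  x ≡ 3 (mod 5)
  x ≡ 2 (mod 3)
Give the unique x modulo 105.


Moduli 7, 5, 3 are pairwise coprime; by CRT there is a unique solution modulo M = 7 · 5 · 3 = 105.
Solve pairwise, accumulating the modulus:
  Start with x ≡ 5 (mod 7).
  Combine with x ≡ 3 (mod 5): since gcd(7, 5) = 1, we get a unique residue mod 35.
    Write x = 5 + 7·t and substitute into x ≡ 3 (mod 5): 7·t ≡ 3 − 5 = -2 (mod 5).
    Reduce coefficients mod 5: 2·t ≡ 3 (mod 5).
    The inverse of 2 mod 5 is 3 (since 2·3 = 6 = 1·5 + 1), so t ≡ 3·3 = 9 ≡ 4 (mod 5).
    Then x = 5 + 7·4 = 33, valid modulo lcm(7, 5) = 35: x ≡ 33 (mod 35).
  Combine with x ≡ 2 (mod 3): since gcd(35, 3) = 1, we get a unique residue mod 105.
    Write x = 33 + 35·t and substitute into x ≡ 2 (mod 3): 35·t ≡ 2 − 33 = -31 (mod 3).
    Reduce coefficients mod 3: 2·t ≡ 2 (mod 3).
    The inverse of 2 mod 3 is 2 (since 2·2 = 4 = 1·3 + 1), so t ≡ 2·2 = 4 ≡ 1 (mod 3).
    Then x = 33 + 35·1 = 68, valid modulo lcm(35, 3) = 105: x ≡ 68 (mod 105).
Verify: 68 mod 7 = 5 ✓, 68 mod 5 = 3 ✓, 68 mod 3 = 2 ✓.

x ≡ 68 (mod 105).


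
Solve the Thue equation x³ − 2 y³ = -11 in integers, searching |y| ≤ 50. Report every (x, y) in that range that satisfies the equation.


The equation is x³ - 2y³ = -11. For fixed y, x³ = 2·y³ − 11, so a solution requires the RHS to be a perfect cube.
Strategy: iterate y from -50 to 50, compute RHS = 2·y³ − 11, and check whether it is a (positive or negative) perfect cube.
Check small values of y:
  y = 0: RHS = -11 is not a perfect cube.
  y = 1: RHS = -9 is not a perfect cube.
  y = -1: RHS = -13 is not a perfect cube.
  y = 2: RHS = 5 is not a perfect cube.
  y = -2: RHS = -27 = (-3)³ ⇒ x = -3 works.
  y = 3: RHS = 43 is not a perfect cube.
  y = -3: RHS = -65 is not a perfect cube.
Continuing the search up to |y| = 50 finds no further solutions beyond those listed.
Collected solutions: (-3, -2).

Solutions (with |y| ≤ 50): (-3, -2).


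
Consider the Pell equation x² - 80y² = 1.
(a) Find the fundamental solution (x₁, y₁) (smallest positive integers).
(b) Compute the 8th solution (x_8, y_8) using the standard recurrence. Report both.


Step 1: Find the fundamental solution (x₁, y₁) of x² - 80y² = 1.
  Expand √80 as a continued fraction. a₀ = ⌊√80⌋ = 8; iterate m_{k+1} = d_k·a_k − m_k, d_{k+1} = (80 − m_{k+1}²)/d_k, a_{k+1} = ⌊(a₀ + m_{k+1})/d_{k+1}⌋ (starting m₀ = 0, d₀ = 1), with convergents p_k = a_k·p_{k-1} + p_{k-2}, q_k = a_k·q_{k-1} + q_{k-2} (p₋₁ = 1, q₋₁ = 0):
  k = 0: a₀ = 8; p₀/q₀ = 8/1; p₀² − 80·q₀² = 64 − 80 = -16.
  k = 1: m = 8, d = 16, a = ⌊(8 + 8)/16⌋ = 1; p/q = (1·8 + 1)/(1·1 + 0) = 9/1; p² − 80·q² = 81 − 80 = 1.
  The first convergent with p² − 80·q² = 1 gives the fundamental solution (x₁, y₁) = (9, 1).
Step 2: Apply the recurrence (x_{n+1}, y_{n+1}) = (x₁x_n + 80y₁y_n, x₁y_n + y₁x_n) repeatedly.
  From (x_1, y_1) = (9, 1): x_2 = 9·9 + 80·1·1 = 161; y_2 = 9·1 + 1·9 = 18.
  From (x_2, y_2) = (161, 18): x_3 = 9·161 + 80·1·18 = 2889; y_3 = 9·18 + 1·161 = 323.
  From (x_3, y_3) = (2889, 323): x_4 = 9·2889 + 80·1·323 = 51841; y_4 = 9·323 + 1·2889 = 5796.
  From (x_4, y_4) = (51841, 5796): x_5 = 9·51841 + 80·1·5796 = 930249; y_5 = 9·5796 + 1·51841 = 104005.
  From (x_5, y_5) = (930249, 104005): x_6 = 9·930249 + 80·1·104005 = 16692641; y_6 = 9·104005 + 1·930249 = 1866294.
  From (x_6, y_6) = (16692641, 1866294): x_7 = 9·16692641 + 80·1·1866294 = 299537289; y_7 = 9·1866294 + 1·16692641 = 33489287.
  From (x_7, y_7) = (299537289, 33489287): x_8 = 9·299537289 + 80·1·33489287 = 5374978561; y_8 = 9·33489287 + 1·299537289 = 600940872.
Step 3: Verify x_8² - 80·y_8² = 28890394531209630721 - 28890394531209630720 = 1 (should be 1). ✓

(x_1, y_1) = (9, 1); (x_8, y_8) = (5374978561, 600940872).


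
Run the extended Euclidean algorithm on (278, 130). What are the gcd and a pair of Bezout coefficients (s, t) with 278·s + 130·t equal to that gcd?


Euclidean algorithm on (278, 130) — divide until remainder is 0:
  278 = 2 · 130 + 18
  130 = 7 · 18 + 4
  18 = 4 · 4 + 2
  4 = 2 · 2 + 0
gcd(278, 130) = 2.
Track Bezout coefficients alongside the remainders: start with r₀ = 278 = a·1 + b·0 (s = 1, t = 0) and r₁ = 130 = a·0 + b·1 (s = 0, t = 1); each new remainder r_{k+1} = r_{k-1} − q_k·r_k inherits s_{k+1} = s_{k-1} − q_k·s_k, t_{k+1} = t_{k-1} − q_k·t_k, so r_k = a·s_k + b·t_k at every step:
  q = 2: r = 18, s = 1 − 2·0 = 1, t = 0 − 2·1 = -2  (check: 278·1 + 130·(-2) = 18)
  q = 7: r = 4, s = 0 − 7·1 = -7, t = 1 − 7·(-2) = 15  (check: 278·(-7) + 130·15 = 4)
  q = 4: r = 2, s = 1 − 4·(-7) = 29, t = -2 − 4·15 = -62  (check: 278·29 + 130·(-62) = 2)
The row with r = 2 (the gcd) gives the Bezout coefficients s = 29, t = -62.
Result: 278 · (29) + 130 · (-62) = 2.

gcd(278, 130) = 2; s = 29, t = -62 (check: 278·29 + 130·(-62) = 2).


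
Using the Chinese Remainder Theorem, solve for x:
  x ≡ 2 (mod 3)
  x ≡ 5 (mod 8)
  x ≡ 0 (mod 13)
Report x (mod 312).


Moduli 3, 8, 13 are pairwise coprime; by CRT there is a unique solution modulo M = 3 · 8 · 13 = 312.
Solve pairwise, accumulating the modulus:
  Start with x ≡ 2 (mod 3).
  Combine with x ≡ 5 (mod 8): since gcd(3, 8) = 1, we get a unique residue mod 24.
    Write x = 2 + 3·t and substitute into x ≡ 5 (mod 8): 3·t ≡ 5 − 2 = 3 (mod 8).
    The inverse of 3 mod 8 is 3 (since 3·3 = 9 = 1·8 + 1), so t ≡ 3·3 = 9 ≡ 1 (mod 8).
    Then x = 2 + 3·1 = 5, valid modulo lcm(3, 8) = 24: x ≡ 5 (mod 24).
  Combine with x ≡ 0 (mod 13): since gcd(24, 13) = 1, we get a unique residue mod 312.
    Write x = 5 + 24·t and substitute into x ≡ 0 (mod 13): 24·t ≡ 0 − 5 = -5 (mod 13).
    Reduce coefficients mod 13: 11·t ≡ 8 (mod 13).
    The inverse of 11 mod 13 is 6 (since 11·6 = 66 = 5·13 + 1), so t ≡ 6·8 = 48 ≡ 9 (mod 13).
    Then x = 5 + 24·9 = 221, valid modulo lcm(24, 13) = 312: x ≡ 221 (mod 312).
Verify: 221 mod 3 = 2 ✓, 221 mod 8 = 5 ✓, 221 mod 13 = 0 ✓.

x ≡ 221 (mod 312).


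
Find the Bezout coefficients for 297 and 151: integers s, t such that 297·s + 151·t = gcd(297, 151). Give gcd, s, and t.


Euclidean algorithm on (297, 151) — divide until remainder is 0:
  297 = 1 · 151 + 146
  151 = 1 · 146 + 5
  146 = 29 · 5 + 1
  5 = 5 · 1 + 0
gcd(297, 151) = 1.
Track Bezout coefficients alongside the remainders: start with r₀ = 297 = a·1 + b·0 (s = 1, t = 0) and r₁ = 151 = a·0 + b·1 (s = 0, t = 1); each new remainder r_{k+1} = r_{k-1} − q_k·r_k inherits s_{k+1} = s_{k-1} − q_k·s_k, t_{k+1} = t_{k-1} − q_k·t_k, so r_k = a·s_k + b·t_k at every step:
  q = 1: r = 146, s = 1 − 1·0 = 1, t = 0 − 1·1 = -1  (check: 297·1 + 151·(-1) = 146)
  q = 1: r = 5, s = 0 − 1·1 = -1, t = 1 − 1·(-1) = 2  (check: 297·(-1) + 151·2 = 5)
  q = 29: r = 1, s = 1 − 29·(-1) = 30, t = -1 − 29·2 = -59  (check: 297·30 + 151·(-59) = 1)
The row with r = 1 (the gcd) gives the Bezout coefficients s = 30, t = -59.
Result: 297 · (30) + 151 · (-59) = 1.

gcd(297, 151) = 1; s = 30, t = -59 (check: 297·30 + 151·(-59) = 1).


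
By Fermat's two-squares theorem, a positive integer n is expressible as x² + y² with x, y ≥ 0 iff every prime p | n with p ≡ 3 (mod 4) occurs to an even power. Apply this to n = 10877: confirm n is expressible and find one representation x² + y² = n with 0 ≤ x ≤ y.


Step 1: Factor n = 10877 = 73 · 149.
Step 2: Check the mod-4 condition on each prime factor: 73 ≡ 1 (mod 4), exponent 1; 149 ≡ 1 (mod 4), exponent 1.
All primes ≡ 3 (mod 4) appear to even exponent (or don't appear), so by the two-squares theorem n IS expressible as a sum of two squares.
Step 3: Build a representation. Here n = 73 · 149 is a product of primes ≡ 1 (mod 4). Each prime p ≡ 1 (mod 4) is itself a sum of two squares; find a² by testing p − a² for a perfect square:
  73: 73 − 1² = 72, 73 − 2² = 69, 73 − 3² = 64 = 8² ⇒ 73 = 3² + 8².
  149: 149 − 1² = 148, 149 − 2² = 145, 149 − 3² = 140, 149 − 4² = 133, 149 − 5² = 124, 149 − 6² = 113, 149 − 7² = 100 = 10² ⇒ 149 = 7² + 10².
  Combine using the Brahmagupta–Fibonacci identity (a² + b²)(c² + d²) = (ac − bd)² + (ad + bc)² = (ac + bd)² + (ad − bc)²:
  73 · 149 = 10877: from (3² + 8²)(7² + 10²), take (3·7 − 8·10, 3·10 + 8·7) = (21 − 80, 30 + 56) = (-59, 86); dropping signs (only squares matter) gives (59, 86); check 59² + 86² = 3481 + 7396 = 10877 ✓.
Step 4: Order so x ≤ y and verify: 59² + 86² = 3481 + 7396 = 10877 = n. ✓

n = 10877 = 59² + 86² (one valid representation with x ≤ y).


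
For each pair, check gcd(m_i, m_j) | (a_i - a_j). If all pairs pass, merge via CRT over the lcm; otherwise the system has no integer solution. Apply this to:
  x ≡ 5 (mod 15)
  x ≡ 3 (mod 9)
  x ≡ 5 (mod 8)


Moduli 15, 9, 8 are not pairwise coprime, so CRT works modulo lcm(m_i) when all pairwise compatibility conditions hold.
Pairwise compatibility: gcd(m_i, m_j) must divide a_i - a_j for every pair.
Merge one congruence at a time:
  Start: x ≡ 5 (mod 15).
  Combine with x ≡ 3 (mod 9): gcd(15, 9) = 3, and 3 - 5 = -2 is NOT divisible by 3.
    ⇒ system is inconsistent (no integer solution).

No solution (the system is inconsistent).


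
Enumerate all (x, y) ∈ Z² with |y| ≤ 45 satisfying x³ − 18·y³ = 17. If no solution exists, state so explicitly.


The equation is x³ - 18y³ = 17. For fixed y, x³ = 18·y³ + 17, so a solution requires the RHS to be a perfect cube.
Strategy: iterate y from -45 to 45, compute RHS = 18·y³ + 17, and check whether it is a (positive or negative) perfect cube.
Check small values of y:
  y = 0: RHS = 17 is not a perfect cube.
  y = 1: RHS = 35 is not a perfect cube.
  y = -1: RHS = -1 = (-1)³ ⇒ x = -1 works.
  y = 2: RHS = 161 is not a perfect cube.
  y = -2: RHS = -127 is not a perfect cube.
  y = 3: RHS = 503 is not a perfect cube.
  y = -3: RHS = -469 is not a perfect cube.
Continuing the search up to |y| = 45 finds no further solutions beyond those listed.
Collected solutions: (-1, -1).

Solutions (with |y| ≤ 45): (-1, -1).


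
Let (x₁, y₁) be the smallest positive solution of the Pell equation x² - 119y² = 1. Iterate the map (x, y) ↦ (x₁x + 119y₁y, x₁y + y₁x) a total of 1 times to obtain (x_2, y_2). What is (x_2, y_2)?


Step 1: Find the fundamental solution (x₁, y₁) of x² - 119y² = 1.
  Expand √119 as a continued fraction. a₀ = ⌊√119⌋ = 10; iterate m_{k+1} = d_k·a_k − m_k, d_{k+1} = (119 − m_{k+1}²)/d_k, a_{k+1} = ⌊(a₀ + m_{k+1})/d_{k+1}⌋ (starting m₀ = 0, d₀ = 1), with convergents p_k = a_k·p_{k-1} + p_{k-2}, q_k = a_k·q_{k-1} + q_{k-2} (p₋₁ = 1, q₋₁ = 0):
  k = 0: a₀ = 10; p₀/q₀ = 10/1; p₀² − 119·q₀² = 100 − 119 = -19.
  k = 1: m = 10, d = 19, a = ⌊(10 + 10)/19⌋ = 1; p/q = (1·10 + 1)/(1·1 + 0) = 11/1; p² − 119·q² = 121 − 119 = 2.
  k = 2: m = 9, d = 2, a = ⌊(10 + 9)/2⌋ = 9; p/q = (9·11 + 10)/(9·1 + 1) = 109/10; p² − 119·q² = 11881 − 11900 = -19.
  k = 3: m = 9, d = 19, a = ⌊(10 + 9)/19⌋ = 1; p/q = (1·109 + 11)/(1·10 + 1) = 120/11; p² − 119·q² = 14400 − 14399 = 1.
  The first convergent with p² − 119·q² = 1 gives the fundamental solution (x₁, y₁) = (120, 11).
Step 2: Apply the recurrence (x_{n+1}, y_{n+1}) = (x₁x_n + 119y₁y_n, x₁y_n + y₁x_n) repeatedly.
  From (x_1, y_1) = (120, 11): x_2 = 120·120 + 119·11·11 = 28799; y_2 = 120·11 + 11·120 = 2640.
Step 3: Verify x_2² - 119·y_2² = 829382401 - 829382400 = 1 (should be 1). ✓

(x_1, y_1) = (120, 11); (x_2, y_2) = (28799, 2640).
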